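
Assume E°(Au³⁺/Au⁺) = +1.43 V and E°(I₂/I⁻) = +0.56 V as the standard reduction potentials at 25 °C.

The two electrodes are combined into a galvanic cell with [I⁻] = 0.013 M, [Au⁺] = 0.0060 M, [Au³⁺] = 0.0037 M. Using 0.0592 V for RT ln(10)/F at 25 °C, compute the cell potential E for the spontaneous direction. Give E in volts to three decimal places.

+0.752 V

Au³⁺/Au⁺ is the cathode (higher E°), I₂/I⁻ the anode: E°cell = +1.43 − (+0.56) = +0.87 V, n = 2.
Overall: Au³⁺(aq) + 2 I⁻(aq) → Au⁺(aq) + I₂(s)
Q = [Au⁺] / ([Au³⁺]·[I⁻]^2); log Q = 3.982.
E = E° − (0.0592/n) log Q = +0.87 − (0.0592/2)(3.982) = +0.752 V.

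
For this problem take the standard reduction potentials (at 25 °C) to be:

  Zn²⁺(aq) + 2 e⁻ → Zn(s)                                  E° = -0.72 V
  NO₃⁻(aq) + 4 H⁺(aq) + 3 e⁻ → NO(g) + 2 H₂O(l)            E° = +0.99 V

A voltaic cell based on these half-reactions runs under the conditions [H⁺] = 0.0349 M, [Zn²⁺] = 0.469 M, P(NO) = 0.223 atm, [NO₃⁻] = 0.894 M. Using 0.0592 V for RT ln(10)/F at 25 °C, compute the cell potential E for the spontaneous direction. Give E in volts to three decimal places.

NO₃⁻/NO is the cathode (higher E°), Zn²⁺/Zn the anode: E°cell = +0.99 − (-0.72) = +1.71 V, n = 6.
Overall: 2 NO₃⁻(aq) + 8 H⁺(aq) + 3 Zn(s) → 2 NO(g) + 4 H₂O(l) + 3 Zn²⁺(aq)
Q = P(NO)^2·[Zn²⁺]^3 / ([NO₃⁻]^2·[H⁺]^8); log Q = 9.465.
E = E° − (0.0592/n) log Q = +1.71 − (0.0592/6)(9.465) = +1.617 V.

+1.617 V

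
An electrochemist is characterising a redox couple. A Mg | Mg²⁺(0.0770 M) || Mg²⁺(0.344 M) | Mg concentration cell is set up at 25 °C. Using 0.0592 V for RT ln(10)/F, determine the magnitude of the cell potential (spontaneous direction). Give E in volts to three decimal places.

For a concentration cell E°cell = 0. The 0.344 M side is the cathode (reduction is favoured where [Mg²⁺] is higher).
With n = 2, E = −(0.0592/2) log([Mg²⁺]ₐₙ/[Mg²⁺]꜀ₐₜ) = −(0.0592/2) log(0.077/0.344) = −(0.0592/2)(-0.650) = +0.019 V.

+0.019 V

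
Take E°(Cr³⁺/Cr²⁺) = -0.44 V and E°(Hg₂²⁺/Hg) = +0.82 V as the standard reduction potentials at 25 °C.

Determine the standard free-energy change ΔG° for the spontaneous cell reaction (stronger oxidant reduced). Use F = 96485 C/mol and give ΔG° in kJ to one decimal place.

Hg₂²⁺/Hg (E° = +0.82 V) is the cathode; Cr³⁺/Cr²⁺ (E° = -0.44 V) is the anode, so E°cell = +1.26 V.
Balancing electrons gives n = 2 (lcm of 2 and 1).
ΔG° = −nFE° = −(2)(96485)(+1.26) = -243,142 J = -243.1 kJ.

-243.1 kJ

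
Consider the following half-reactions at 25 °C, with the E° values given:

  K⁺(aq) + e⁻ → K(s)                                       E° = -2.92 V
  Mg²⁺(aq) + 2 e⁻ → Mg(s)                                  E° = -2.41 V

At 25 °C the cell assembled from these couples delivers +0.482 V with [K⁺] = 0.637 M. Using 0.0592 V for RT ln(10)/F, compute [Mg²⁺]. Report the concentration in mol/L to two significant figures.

Mg²⁺/Mg is the cathode, K⁺/K the anode: E°cell = +0.51 V, n = 2.
Overall reaction: Mg²⁺(aq) + 2 K(s) → Mg(s) + 2 K⁺(aq); Q = [K⁺]^2/[Mg²⁺]^1.
From E = E° − (0.0592/n) log Q: log Q = (E° − E)·n/0.0592 = (+0.51 − (+0.482))·2/0.0592 = 0.9459.
So 1·log[Mg²⁺] = 2·log(0.637) − log Q = -0.3917 − (0.9459) = -1.3376; [Mg²⁺] = 10^(-1.3376) ≈ 0.046 M.

0.046 M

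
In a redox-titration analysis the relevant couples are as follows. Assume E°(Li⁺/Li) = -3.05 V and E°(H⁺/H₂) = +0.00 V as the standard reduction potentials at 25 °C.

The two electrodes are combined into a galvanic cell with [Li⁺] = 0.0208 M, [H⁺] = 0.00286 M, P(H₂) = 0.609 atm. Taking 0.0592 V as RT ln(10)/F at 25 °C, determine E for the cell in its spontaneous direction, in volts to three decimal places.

+3.005 V

H⁺/H₂ is the cathode (higher E°), Li⁺/Li the anode: E°cell = +0.00 − (-3.05) = +3.05 V, n = 2.
Overall: 2 H⁺(aq) + 2 Li(s) → H₂(g) + 2 Li⁺(aq)
Q = P(H₂)·[Li⁺]^2 / ([H⁺]^2); log Q = 1.508.
E = E° − (0.0592/n) log Q = +3.05 − (0.0592/2)(1.508) = +3.005 V.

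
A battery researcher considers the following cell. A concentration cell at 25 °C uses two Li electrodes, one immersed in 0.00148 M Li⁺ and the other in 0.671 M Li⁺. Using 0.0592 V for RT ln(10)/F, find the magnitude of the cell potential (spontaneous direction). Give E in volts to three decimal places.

+0.157 V

For a concentration cell E°cell = 0. The 0.671 M side is the cathode (reduction is favoured where [Li⁺] is higher).
With n = 1, E = −(0.0592/1) log([Li⁺]ₐₙ/[Li⁺]꜀ₐₜ) = −(0.0592/1) log(0.00148/0.671) = −(0.0592/1)(-2.656) = +0.157 V.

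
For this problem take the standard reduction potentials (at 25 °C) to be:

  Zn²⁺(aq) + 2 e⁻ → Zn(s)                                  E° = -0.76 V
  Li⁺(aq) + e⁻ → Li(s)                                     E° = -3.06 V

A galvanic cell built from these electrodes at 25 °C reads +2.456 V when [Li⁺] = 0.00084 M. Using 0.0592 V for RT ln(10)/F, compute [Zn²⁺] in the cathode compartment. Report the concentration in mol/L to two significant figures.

0.13 M

Zn²⁺/Zn is the cathode, Li⁺/Li the anode: E°cell = +2.30 V, n = 2.
Overall reaction: Zn²⁺(aq) + 2 Li(s) → Zn(s) + 2 Li⁺(aq); Q = [Li⁺]^2/[Zn²⁺]^1.
From E = E° − (0.0592/n) log Q: log Q = (E° − E)·n/0.0592 = (+2.30 − (+2.456))·2/0.0592 = -5.2703.
So 1·log[Zn²⁺] = 2·log(0.00084) − log Q = -6.1514 − (-5.2703) = -0.8811; [Zn²⁺] = 10^(-0.8811) ≈ 0.13 M.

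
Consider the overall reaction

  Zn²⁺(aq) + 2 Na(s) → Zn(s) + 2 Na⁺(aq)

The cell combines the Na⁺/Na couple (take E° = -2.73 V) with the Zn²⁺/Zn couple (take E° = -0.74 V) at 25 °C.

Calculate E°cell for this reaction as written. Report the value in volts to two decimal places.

+1.99 V

The Zn²⁺/Zn couple has the higher reduction potential, so it is the cathode; Na⁺/Na is oxidised at the anode.
E°cell = E°(cathode) − E°(anode) = (-0.74) − (-2.73) = +1.99 V.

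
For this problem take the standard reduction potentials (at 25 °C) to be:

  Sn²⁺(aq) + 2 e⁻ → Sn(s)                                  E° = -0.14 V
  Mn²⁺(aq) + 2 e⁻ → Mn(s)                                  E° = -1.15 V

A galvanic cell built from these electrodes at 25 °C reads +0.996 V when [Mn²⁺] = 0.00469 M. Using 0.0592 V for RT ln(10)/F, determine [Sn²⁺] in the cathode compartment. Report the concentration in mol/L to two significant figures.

Sn²⁺/Sn is the cathode, Mn²⁺/Mn the anode: E°cell = +1.01 V, n = 2.
Overall reaction: Sn²⁺(aq) + Mn(s) → Sn(s) + Mn²⁺(aq); Q = [Mn²⁺]^1/[Sn²⁺]^1.
From E = E° − (0.0592/n) log Q: log Q = (E° − E)·n/0.0592 = (+1.01 − (+0.996))·2/0.0592 = 0.4730.
So 1·log[Sn²⁺] = 1·log(0.00469) − log Q = -2.3288 − (0.4730) = -2.8018; [Sn²⁺] = 10^(-2.8018) ≈ 0.0016 M.

0.0016 M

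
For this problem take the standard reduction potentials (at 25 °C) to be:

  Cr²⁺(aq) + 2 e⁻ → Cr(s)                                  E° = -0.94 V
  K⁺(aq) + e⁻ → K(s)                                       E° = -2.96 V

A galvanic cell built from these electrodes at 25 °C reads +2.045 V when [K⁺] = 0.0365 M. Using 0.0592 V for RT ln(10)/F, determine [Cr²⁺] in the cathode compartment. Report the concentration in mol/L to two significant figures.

Cr²⁺/Cr is the cathode, K⁺/K the anode: E°cell = +2.02 V, n = 2.
Overall reaction: Cr²⁺(aq) + 2 K(s) → Cr(s) + 2 K⁺(aq); Q = [K⁺]^2/[Cr²⁺]^1.
From E = E° − (0.0592/n) log Q: log Q = (E° − E)·n/0.0592 = (+2.02 − (+2.045))·2/0.0592 = -0.8446.
So 1·log[Cr²⁺] = 2·log(0.0365) − log Q = -2.8754 − (-0.8446) = -2.0308; [Cr²⁺] = 10^(-2.0308) ≈ 0.0093 M.

0.0093 M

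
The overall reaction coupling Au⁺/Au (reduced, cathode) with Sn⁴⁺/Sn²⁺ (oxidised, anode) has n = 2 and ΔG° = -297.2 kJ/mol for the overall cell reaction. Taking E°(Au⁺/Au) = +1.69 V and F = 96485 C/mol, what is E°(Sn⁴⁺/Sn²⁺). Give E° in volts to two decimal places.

E°cell = −ΔG°/(nF) = −(-297.2×10³)/((2)(96485)) = +1.540 V.
Since Au⁺/Au is the cathode and Sn⁴⁺/Sn²⁺ the anode, E°cell = E°(Au⁺/Au) − E°(Sn⁴⁺/Sn²⁺).
So E°(Sn⁴⁺/Sn²⁺) = E°(Au⁺/Au) − E°cell = (+1.69) − (+1.540) = +0.15 V.

+0.15 V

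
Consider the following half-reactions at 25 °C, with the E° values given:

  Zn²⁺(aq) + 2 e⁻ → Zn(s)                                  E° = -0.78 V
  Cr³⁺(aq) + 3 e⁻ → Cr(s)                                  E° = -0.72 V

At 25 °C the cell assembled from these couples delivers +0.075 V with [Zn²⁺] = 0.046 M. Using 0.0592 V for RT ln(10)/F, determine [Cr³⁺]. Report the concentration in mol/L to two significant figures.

0.057 M

Cr³⁺/Cr is the cathode, Zn²⁺/Zn the anode: E°cell = +0.06 V, n = 6.
Overall reaction: 2 Cr³⁺(aq) + 3 Zn(s) → 2 Cr(s) + 3 Zn²⁺(aq); Q = [Zn²⁺]^3/[Cr³⁺]^2.
From E = E° − (0.0592/n) log Q: log Q = (E° − E)·n/0.0592 = (+0.06 − (+0.075))·6/0.0592 = -1.5203.
So 2·log[Cr³⁺] = 3·log(0.046) − log Q = -4.0117 − (-1.5203) = -2.4914; log[Cr³⁺] = -2.4914 / 2 = -1.2457; [Cr³⁺] = 10^(-1.2457) ≈ 0.057 M.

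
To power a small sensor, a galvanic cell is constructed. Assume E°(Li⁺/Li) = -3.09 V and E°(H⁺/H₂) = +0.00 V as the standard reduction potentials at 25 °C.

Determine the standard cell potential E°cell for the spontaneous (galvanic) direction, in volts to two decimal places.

+3.09 V

The H⁺/H₂ couple has the higher reduction potential, so it is the cathode; Li⁺/Li is oxidised at the anode.
E°cell = E°(cathode) − E°(anode) = (+0.00) − (-3.09) = +3.09 V.
Since E°cell > 0, the reaction is spontaneous under standard conditions.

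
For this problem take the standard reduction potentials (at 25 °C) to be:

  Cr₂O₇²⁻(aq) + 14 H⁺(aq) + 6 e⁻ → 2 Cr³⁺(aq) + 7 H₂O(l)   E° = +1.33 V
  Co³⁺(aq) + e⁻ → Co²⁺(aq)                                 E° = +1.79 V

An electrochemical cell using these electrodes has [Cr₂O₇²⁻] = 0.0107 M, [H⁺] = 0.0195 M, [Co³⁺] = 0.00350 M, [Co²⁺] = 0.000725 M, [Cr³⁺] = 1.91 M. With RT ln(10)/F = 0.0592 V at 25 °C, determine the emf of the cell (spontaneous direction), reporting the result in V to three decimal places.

+0.762 V

Co³⁺/Co²⁺ is the cathode (higher E°), Cr₂O₇²⁻/Cr³⁺ the anode: E°cell = +1.79 − (+1.33) = +0.46 V, n = 6.
Overall: 6 Co³⁺(aq) + 2 Cr³⁺(aq) + 7 H₂O(l) → 6 Co²⁺(aq) + Cr₂O₇²⁻(aq) + 14 H⁺(aq)
Q = [Co²⁺]^6·[Cr₂O₇²⁻]·[H⁺]^14 / ([Co³⁺]^6·[Cr³⁺]^2); log Q = -30.575.
E = E° − (0.0592/n) log Q = +0.46 − (0.0592/6)(-30.575) = +0.762 V.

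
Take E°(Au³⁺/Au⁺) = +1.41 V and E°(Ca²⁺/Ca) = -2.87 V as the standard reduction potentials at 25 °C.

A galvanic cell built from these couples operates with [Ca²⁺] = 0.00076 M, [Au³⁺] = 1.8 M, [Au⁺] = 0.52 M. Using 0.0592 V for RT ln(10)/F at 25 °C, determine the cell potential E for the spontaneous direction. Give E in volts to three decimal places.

+4.388 V

Au³⁺/Au⁺ is the cathode (higher E°), Ca²⁺/Ca the anode: E°cell = +1.41 − (-2.87) = +4.28 V, n = 2.
Overall: Au³⁺(aq) + Ca(s) → Au⁺(aq) + Ca²⁺(aq)
Q = [Au⁺]·[Ca²⁺] / ([Au³⁺]); log Q = -3.658.
E = E° − (0.0592/n) log Q = +4.28 − (0.0592/2)(-3.658) = +4.388 V.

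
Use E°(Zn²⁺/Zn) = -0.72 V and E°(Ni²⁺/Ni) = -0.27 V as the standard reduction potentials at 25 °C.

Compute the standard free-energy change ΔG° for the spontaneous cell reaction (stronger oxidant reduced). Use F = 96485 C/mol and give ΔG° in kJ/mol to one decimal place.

-86.8 kJ/mol

Ni²⁺/Ni (E° = -0.27 V) is the cathode; Zn²⁺/Zn (E° = -0.72 V) is the anode, so E°cell = +0.45 V.
Balancing electrons gives n = 2 (lcm of 2 and 2).
ΔG° = −nFE° = −(2)(96485)(+0.45) = -86,836 J = -86.8 kJ/mol.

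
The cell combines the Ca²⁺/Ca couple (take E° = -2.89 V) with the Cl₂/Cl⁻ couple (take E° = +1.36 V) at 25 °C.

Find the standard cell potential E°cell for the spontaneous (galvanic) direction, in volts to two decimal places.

The Cl₂/Cl⁻ couple has the higher reduction potential, so it is the cathode; Ca²⁺/Ca is oxidised at the anode.
E°cell = E°(cathode) − E°(anode) = (+1.36) − (-2.89) = +4.25 V.

+4.25 V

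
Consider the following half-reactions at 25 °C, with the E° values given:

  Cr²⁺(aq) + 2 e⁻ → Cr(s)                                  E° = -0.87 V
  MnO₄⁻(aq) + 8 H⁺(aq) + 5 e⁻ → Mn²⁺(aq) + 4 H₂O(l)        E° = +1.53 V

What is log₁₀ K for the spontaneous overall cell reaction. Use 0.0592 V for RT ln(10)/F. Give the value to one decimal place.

405.4

Cathode: MnO₄⁻/Mn²⁺; anode: Cr²⁺/Cr. E°cell = +2.40 V, n = 10.
log K = nE°cell / 0.0592 = (10)(+2.40) / 0.0592 = 405.4.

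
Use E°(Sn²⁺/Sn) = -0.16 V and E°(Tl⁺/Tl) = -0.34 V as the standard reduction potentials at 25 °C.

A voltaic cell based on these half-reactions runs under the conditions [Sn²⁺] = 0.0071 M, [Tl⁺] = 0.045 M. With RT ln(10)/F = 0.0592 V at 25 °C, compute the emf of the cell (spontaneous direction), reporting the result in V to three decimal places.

Sn²⁺/Sn is the cathode (higher E°), Tl⁺/Tl the anode: E°cell = -0.16 − (-0.34) = +0.18 V, n = 2.
Overall: Sn²⁺(aq) + 2 Tl(s) → Sn(s) + 2 Tl⁺(aq)
Q = [Tl⁺]^2 / ([Sn²⁺]); log Q = -0.545.
E = E° − (0.0592/n) log Q = +0.18 − (0.0592/2)(-0.545) = +0.196 V.

+0.196 V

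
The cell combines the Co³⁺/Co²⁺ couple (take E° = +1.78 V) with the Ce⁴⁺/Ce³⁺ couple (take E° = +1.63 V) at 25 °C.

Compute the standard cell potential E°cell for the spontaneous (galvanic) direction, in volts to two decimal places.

The Co³⁺/Co²⁺ couple has the higher reduction potential, so it is the cathode; Ce⁴⁺/Ce³⁺ is oxidised at the anode.
E°cell = E°(cathode) − E°(anode) = (+1.78) − (+1.63) = +0.15 V.

+0.15 V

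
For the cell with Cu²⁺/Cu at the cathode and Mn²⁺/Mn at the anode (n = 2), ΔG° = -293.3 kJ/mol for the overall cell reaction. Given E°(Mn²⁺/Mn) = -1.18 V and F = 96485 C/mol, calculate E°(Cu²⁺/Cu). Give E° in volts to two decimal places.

E°cell = −ΔG°/(nF) = −(-293.3×10³)/((2)(96485)) = +1.520 V.
Since Cu²⁺/Cu is the cathode and Mn²⁺/Mn the anode, E°cell = E°(Cu²⁺/Cu) − E°(Mn²⁺/Mn).
So E°(Cu²⁺/Cu) = E°cell + E°(Mn²⁺/Mn) = +1.520 + (-1.18) = +0.34 V.

+0.34 V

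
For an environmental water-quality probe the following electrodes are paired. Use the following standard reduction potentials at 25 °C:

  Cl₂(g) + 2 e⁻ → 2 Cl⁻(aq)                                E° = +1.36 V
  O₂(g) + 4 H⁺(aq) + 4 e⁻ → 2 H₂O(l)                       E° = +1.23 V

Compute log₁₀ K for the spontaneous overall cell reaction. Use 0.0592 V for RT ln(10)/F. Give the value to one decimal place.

Cathode: Cl₂/Cl⁻; anode: O₂/H₂O. E°cell = +0.13 V, n = 4.
log K = nE°cell / 0.0592 = (4)(+0.13) / 0.0592 = 8.8.

8.8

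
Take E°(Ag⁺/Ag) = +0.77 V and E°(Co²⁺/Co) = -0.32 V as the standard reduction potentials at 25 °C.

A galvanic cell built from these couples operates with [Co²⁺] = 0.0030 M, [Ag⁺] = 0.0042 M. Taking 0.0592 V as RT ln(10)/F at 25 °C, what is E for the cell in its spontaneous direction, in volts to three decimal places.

Ag⁺/Ag is the cathode (higher E°), Co²⁺/Co the anode: E°cell = +0.77 − (-0.32) = +1.09 V, n = 2.
Overall: 2 Ag⁺(aq) + Co(s) → 2 Ag(s) + Co²⁺(aq)
Q = [Co²⁺] / ([Ag⁺]^2); log Q = 2.231.
E = E° − (0.0592/n) log Q = +1.09 − (0.0592/2)(2.231) = +1.024 V.

+1.024 V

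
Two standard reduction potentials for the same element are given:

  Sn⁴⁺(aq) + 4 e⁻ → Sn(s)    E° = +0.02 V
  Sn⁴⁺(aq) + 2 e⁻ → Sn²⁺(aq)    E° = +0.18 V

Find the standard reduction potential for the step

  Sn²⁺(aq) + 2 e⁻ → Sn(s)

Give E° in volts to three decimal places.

Sequential free energies add, so n₃E°₃ = n₁E°₁ + n₂E°₂.
With n₃ = 4, and the known step contributing 2×(+0.18) V, the unknown satisfies 2·E° = 4×(+0.02) − 2×(+0.18) = -0.280.
E° = -0.280 / 2 = -0.140 V.

-0.140 V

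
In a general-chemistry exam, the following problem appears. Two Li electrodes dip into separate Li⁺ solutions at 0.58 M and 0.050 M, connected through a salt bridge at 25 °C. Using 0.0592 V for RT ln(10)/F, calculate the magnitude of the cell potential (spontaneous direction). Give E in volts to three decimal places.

For a concentration cell E°cell = 0. The 0.58 M side is the cathode (reduction is favoured where [Li⁺] is higher).
With n = 1, E = −(0.0592/1) log([Li⁺]ₐₙ/[Li⁺]꜀ₐₜ) = −(0.0592/1) log(0.05/0.58) = −(0.0592/1)(-1.064) = +0.063 V.

+0.063 V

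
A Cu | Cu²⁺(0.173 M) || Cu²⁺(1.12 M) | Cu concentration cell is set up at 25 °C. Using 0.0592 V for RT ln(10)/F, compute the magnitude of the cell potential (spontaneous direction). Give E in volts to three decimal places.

For a concentration cell E°cell = 0. The 1.12 M side is the cathode (reduction is favoured where [Cu²⁺] is higher).
With n = 2, E = −(0.0592/2) log([Cu²⁺]ₐₙ/[Cu²⁺]꜀ₐₜ) = −(0.0592/2) log(0.173/1.12) = −(0.0592/2)(-0.811) = +0.024 V.

+0.024 V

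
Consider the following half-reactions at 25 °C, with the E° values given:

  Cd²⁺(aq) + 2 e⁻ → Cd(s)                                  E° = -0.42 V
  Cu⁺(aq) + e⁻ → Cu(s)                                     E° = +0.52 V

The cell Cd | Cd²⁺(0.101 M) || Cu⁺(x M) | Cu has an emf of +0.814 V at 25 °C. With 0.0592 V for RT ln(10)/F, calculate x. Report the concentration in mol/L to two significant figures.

0.0024 M

Cu⁺/Cu is the cathode, Cd²⁺/Cd the anode: E°cell = +0.94 V, n = 2.
Overall reaction: 2 Cu⁺(aq) + Cd(s) → 2 Cu(s) + Cd²⁺(aq); Q = [Cd²⁺]^1/[Cu⁺]^2.
From E = E° − (0.0592/n) log Q: log Q = (E° − E)·n/0.0592 = (+0.94 − (+0.814))·2/0.0592 = 4.2568.
So 2·log[Cu⁺] = 1·log(0.101) − log Q = -0.9957 − (4.2568) = -5.2525; log[Cu⁺] = -5.2525 / 2 = -2.6263; [Cu⁺] = 10^(-2.6263) ≈ 0.0024 M.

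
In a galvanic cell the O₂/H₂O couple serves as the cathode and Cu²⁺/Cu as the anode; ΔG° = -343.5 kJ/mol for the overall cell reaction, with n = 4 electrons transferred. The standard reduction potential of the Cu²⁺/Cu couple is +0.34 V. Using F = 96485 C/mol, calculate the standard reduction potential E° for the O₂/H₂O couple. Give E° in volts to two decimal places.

E°cell = −ΔG°/(nF) = −(-343.5×10³)/((4)(96485)) = +0.890 V.
Since O₂/H₂O is the cathode and Cu²⁺/Cu the anode, E°cell = E°(O₂/H₂O) − E°(Cu²⁺/Cu).
So E°(O₂/H₂O) = E°cell + E°(Cu²⁺/Cu) = +0.890 + (+0.34) = +1.23 V.

+1.23 V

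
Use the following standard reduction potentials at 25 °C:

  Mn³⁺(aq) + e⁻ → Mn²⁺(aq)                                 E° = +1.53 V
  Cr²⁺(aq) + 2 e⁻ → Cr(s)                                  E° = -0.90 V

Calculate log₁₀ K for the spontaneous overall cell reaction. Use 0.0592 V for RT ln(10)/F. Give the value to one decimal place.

Cathode: Mn³⁺/Mn²⁺; anode: Cr²⁺/Cr. E°cell = +2.43 V, n = 2.
log K = nE°cell / 0.0592 = (2)(+2.43) / 0.0592 = 82.1.

82.1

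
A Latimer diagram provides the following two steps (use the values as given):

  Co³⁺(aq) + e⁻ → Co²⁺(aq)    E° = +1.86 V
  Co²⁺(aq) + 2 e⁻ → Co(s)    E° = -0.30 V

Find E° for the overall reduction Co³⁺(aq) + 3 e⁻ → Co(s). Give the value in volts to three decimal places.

+0.420 V

Standard free energies of sequential steps add: ΔG°₃ = ΔG°₁ + ΔG°₂, so n₃E°₃ = n₁E°₁ + n₂E°₂.
E°₃ = (1×+1.86 + 2×-0.30) / 3 = (+1.260) / 3 = +0.420 V.
E° values themselves are not directly additive — weighting by electron count is essential.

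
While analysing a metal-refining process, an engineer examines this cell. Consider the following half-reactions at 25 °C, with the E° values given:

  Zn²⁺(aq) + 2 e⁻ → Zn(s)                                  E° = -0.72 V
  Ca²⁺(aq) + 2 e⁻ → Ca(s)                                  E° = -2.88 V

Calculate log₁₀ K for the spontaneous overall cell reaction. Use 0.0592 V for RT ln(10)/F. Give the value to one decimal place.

Cathode: Zn²⁺/Zn; anode: Ca²⁺/Ca. E°cell = +2.16 V, n = 2.
log K = nE°cell / 0.0592 = (2)(+2.16) / 0.0592 = 73.0.

73.0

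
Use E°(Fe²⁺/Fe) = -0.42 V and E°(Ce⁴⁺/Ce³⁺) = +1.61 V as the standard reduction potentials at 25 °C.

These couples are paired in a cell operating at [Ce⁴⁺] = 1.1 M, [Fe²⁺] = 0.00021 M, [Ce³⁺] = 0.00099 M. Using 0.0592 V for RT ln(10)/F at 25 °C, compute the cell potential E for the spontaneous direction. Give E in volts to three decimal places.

+2.319 V

Ce⁴⁺/Ce³⁺ is the cathode (higher E°), Fe²⁺/Fe the anode: E°cell = +1.61 − (-0.42) = +2.03 V, n = 2.
Overall: 2 Ce⁴⁺(aq) + Fe(s) → 2 Ce³⁺(aq) + Fe²⁺(aq)
Q = [Ce³⁺]^2·[Fe²⁺] / ([Ce⁴⁺]^2); log Q = -9.769.
E = E° − (0.0592/n) log Q = +2.03 − (0.0592/2)(-9.769) = +2.319 V.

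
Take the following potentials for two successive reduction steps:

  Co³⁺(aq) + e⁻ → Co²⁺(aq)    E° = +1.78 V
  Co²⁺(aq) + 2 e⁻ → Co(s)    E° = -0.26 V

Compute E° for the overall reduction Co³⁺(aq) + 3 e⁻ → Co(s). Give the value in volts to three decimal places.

+0.420 V

Standard free energies of sequential steps add: ΔG°₃ = ΔG°₁ + ΔG°₂, so n₃E°₃ = n₁E°₁ + n₂E°₂.
E°₃ = (1×+1.78 + 2×-0.26) / 3 = (+1.260) / 3 = +0.420 V.
Simply averaging or adding the two E° values would be wrong; the electron-weighted sum is required.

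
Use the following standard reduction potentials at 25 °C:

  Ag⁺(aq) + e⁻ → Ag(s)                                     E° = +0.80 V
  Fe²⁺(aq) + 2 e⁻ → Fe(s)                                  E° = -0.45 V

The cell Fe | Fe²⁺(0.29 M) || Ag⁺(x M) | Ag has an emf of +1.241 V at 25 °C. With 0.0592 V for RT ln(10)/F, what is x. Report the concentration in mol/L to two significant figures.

0.38 M

Ag⁺/Ag is the cathode, Fe²⁺/Fe the anode: E°cell = +1.25 V, n = 2.
Overall reaction: 2 Ag⁺(aq) + Fe(s) → 2 Ag(s) + Fe²⁺(aq); Q = [Fe²⁺]^1/[Ag⁺]^2.
From E = E° − (0.0592/n) log Q: log Q = (E° − E)·n/0.0592 = (+1.25 − (+1.241))·2/0.0592 = 0.3041.
So 2·log[Ag⁺] = 1·log(0.29) − log Q = -0.5376 − (0.3041) = -0.8417; log[Ag⁺] = -0.8417 / 2 = -0.4209; [Ag⁺] = 10^(-0.4209) ≈ 0.38 M.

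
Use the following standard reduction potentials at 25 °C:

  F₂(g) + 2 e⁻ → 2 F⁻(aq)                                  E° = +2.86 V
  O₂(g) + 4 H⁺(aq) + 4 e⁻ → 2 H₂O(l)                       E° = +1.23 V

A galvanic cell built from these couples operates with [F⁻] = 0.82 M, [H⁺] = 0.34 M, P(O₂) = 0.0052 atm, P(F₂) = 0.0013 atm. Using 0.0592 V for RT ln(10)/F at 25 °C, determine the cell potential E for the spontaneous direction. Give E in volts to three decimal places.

F₂/F⁻ is the cathode (higher E°), O₂/H₂O the anode: E°cell = +2.86 − (+1.23) = +1.63 V, n = 4.
Overall: 2 F₂(g) + 2 H₂O(l) → 4 F⁻(aq) + O₂(g) + 4 H⁺(aq)
Q = [F⁻]^4·P(O₂)·[H⁺]^4 / (P(F₂)^2); log Q = 1.269.
E = E° − (0.0592/n) log Q = +1.63 − (0.0592/4)(1.269) = +1.611 V.

+1.611 V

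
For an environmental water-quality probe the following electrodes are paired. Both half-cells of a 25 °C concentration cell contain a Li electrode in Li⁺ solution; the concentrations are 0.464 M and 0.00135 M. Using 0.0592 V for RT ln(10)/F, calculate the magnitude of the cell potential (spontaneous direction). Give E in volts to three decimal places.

+0.150 V

For a concentration cell E°cell = 0. The 0.464 M side is the cathode (reduction is favoured where [Li⁺] is higher).
With n = 1, E = −(0.0592/1) log([Li⁺]ₐₙ/[Li⁺]꜀ₐₜ) = −(0.0592/1) log(0.00135/0.464) = −(0.0592/1)(-2.536) = +0.150 V.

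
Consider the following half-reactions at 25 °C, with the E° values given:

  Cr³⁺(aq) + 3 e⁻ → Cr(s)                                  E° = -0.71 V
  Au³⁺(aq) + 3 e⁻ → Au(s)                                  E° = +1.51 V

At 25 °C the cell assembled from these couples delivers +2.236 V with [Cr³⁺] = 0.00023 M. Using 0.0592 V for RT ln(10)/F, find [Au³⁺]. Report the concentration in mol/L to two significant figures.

0.0015 M

Au³⁺/Au is the cathode, Cr³⁺/Cr the anode: E°cell = +2.22 V, n = 3.
Overall reaction: Au³⁺(aq) + Cr(s) → Au(s) + Cr³⁺(aq); Q = [Cr³⁺]^1/[Au³⁺]^1.
From E = E° − (0.0592/n) log Q: log Q = (E° − E)·n/0.0592 = (+2.22 − (+2.236))·3/0.0592 = -0.8108.
So 1·log[Au³⁺] = 1·log(0.00023) − log Q = -3.6383 − (-0.8108) = -2.8275; [Au³⁺] = 10^(-2.8275) ≈ 0.0015 M.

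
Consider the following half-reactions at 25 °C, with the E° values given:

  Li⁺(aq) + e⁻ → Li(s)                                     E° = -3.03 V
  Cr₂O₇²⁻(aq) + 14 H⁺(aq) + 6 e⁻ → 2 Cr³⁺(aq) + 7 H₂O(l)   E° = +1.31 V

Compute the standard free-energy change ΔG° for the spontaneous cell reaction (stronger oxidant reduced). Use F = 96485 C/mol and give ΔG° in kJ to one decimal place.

-2512.5 kJ

Cr₂O₇²⁻/Cr³⁺ (E° = +1.31 V) is the cathode; Li⁺/Li (E° = -3.03 V) is the anode, so E°cell = +4.34 V.
Balancing electrons gives n = 6 (lcm of 6 and 1).
ΔG° = −nFE° = −(6)(96485)(+4.34) = -2,512,469 J = -2512.5 kJ.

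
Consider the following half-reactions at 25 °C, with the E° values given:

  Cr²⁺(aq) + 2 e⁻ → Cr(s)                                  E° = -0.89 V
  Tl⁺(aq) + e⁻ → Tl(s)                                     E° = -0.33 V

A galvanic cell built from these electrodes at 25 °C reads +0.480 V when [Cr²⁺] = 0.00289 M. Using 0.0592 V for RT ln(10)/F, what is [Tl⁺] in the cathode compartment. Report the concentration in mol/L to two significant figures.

0.0024 M

Tl⁺/Tl is the cathode, Cr²⁺/Cr the anode: E°cell = +0.56 V, n = 2.
Overall reaction: 2 Tl⁺(aq) + Cr(s) → 2 Tl(s) + Cr²⁺(aq); Q = [Cr²⁺]^1/[Tl⁺]^2.
From E = E° − (0.0592/n) log Q: log Q = (E° − E)·n/0.0592 = (+0.56 − (+0.480))·2/0.0592 = 2.7027.
So 2·log[Tl⁺] = 1·log(0.00289) − log Q = -2.5391 − (2.7027) = -5.2418; log[Tl⁺] = -5.2418 / 2 = -2.6209; [Tl⁺] = 10^(-2.6209) ≈ 0.0024 M.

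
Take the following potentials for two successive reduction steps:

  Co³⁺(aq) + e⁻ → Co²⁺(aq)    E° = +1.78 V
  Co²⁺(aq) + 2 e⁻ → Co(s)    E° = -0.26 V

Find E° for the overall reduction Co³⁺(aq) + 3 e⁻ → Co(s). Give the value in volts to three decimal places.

+0.420 V

Standard free energies of sequential steps add: ΔG°₃ = ΔG°₁ + ΔG°₂, so n₃E°₃ = n₁E°₁ + n₂E°₂.
E°₃ = (1×+1.78 + 2×-0.26) / 3 = (+1.260) / 3 = +0.420 V.
E° values themselves are not directly additive — weighting by electron count is essential.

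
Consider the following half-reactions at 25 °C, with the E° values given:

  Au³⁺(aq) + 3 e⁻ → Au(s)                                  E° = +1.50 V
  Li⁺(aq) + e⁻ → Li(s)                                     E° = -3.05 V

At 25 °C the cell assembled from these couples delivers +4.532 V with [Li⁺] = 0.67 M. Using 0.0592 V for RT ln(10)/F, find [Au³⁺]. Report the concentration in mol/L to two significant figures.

0.037 M

Au³⁺/Au is the cathode, Li⁺/Li the anode: E°cell = +4.55 V, n = 3.
Overall reaction: Au³⁺(aq) + 3 Li(s) → Au(s) + 3 Li⁺(aq); Q = [Li⁺]^3/[Au³⁺]^1.
From E = E° − (0.0592/n) log Q: log Q = (E° − E)·n/0.0592 = (+4.55 − (+4.532))·3/0.0592 = 0.9122.
So 1·log[Au³⁺] = 3·log(0.67) − log Q = -0.5218 − (0.9122) = -1.4340; [Au³⁺] = 10^(-1.4340) ≈ 0.037 M.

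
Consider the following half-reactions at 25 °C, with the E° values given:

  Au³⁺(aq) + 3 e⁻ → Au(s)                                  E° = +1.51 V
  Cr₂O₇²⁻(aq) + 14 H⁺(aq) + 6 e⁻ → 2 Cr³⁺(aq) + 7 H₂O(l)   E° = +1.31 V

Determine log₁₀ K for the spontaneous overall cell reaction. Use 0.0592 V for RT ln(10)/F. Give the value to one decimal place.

Cathode: Au³⁺/Au; anode: Cr₂O₇²⁻/Cr³⁺. E°cell = +0.20 V, n = 6.
log K = nE°cell / 0.0592 = (6)(+0.20) / 0.0592 = 20.3.

20.3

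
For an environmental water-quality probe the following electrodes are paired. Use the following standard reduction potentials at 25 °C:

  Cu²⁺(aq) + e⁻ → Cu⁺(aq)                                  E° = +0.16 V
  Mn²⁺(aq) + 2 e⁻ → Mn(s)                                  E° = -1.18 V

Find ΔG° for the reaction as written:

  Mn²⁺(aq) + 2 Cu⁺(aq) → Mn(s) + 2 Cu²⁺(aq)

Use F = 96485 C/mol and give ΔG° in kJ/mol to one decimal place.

+258.6 kJ/mol

As written, Mn²⁺/Mn is reduced (cathode) and Cu²⁺/Cu⁺ is oxidised (anode), so E°cell = (-1.18) − (+0.16) = -1.34 V.
Balancing electrons gives n = 2.
ΔG° = −nFE° = −(2)(96485)(-1.34) = 258,580 J = +258.6 kJ/mol.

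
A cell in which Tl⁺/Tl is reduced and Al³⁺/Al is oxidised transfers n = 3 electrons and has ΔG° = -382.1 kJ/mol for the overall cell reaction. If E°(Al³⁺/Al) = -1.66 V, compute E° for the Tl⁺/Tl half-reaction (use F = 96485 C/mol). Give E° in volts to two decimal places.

E°cell = −ΔG°/(nF) = −(-382.1×10³)/((3)(96485)) = +1.320 V.
Since Tl⁺/Tl is the cathode and Al³⁺/Al the anode, E°cell = E°(Tl⁺/Tl) − E°(Al³⁺/Al).
So E°(Tl⁺/Tl) = E°cell + E°(Al³⁺/Al) = +1.320 + (-1.66) = -0.34 V.

-0.34 V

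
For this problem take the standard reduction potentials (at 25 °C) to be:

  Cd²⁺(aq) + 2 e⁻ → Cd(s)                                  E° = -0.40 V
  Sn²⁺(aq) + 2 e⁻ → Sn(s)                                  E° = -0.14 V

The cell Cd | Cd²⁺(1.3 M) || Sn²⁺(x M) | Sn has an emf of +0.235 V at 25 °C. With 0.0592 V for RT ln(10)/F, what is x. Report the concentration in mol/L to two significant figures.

0.19 M

Sn²⁺/Sn is the cathode, Cd²⁺/Cd the anode: E°cell = +0.26 V, n = 2.
Overall reaction: Sn²⁺(aq) + Cd(s) → Sn(s) + Cd²⁺(aq); Q = [Cd²⁺]^1/[Sn²⁺]^1.
From E = E° − (0.0592/n) log Q: log Q = (E° − E)·n/0.0592 = (+0.26 − (+0.235))·2/0.0592 = 0.8446.
So 1·log[Sn²⁺] = 1·log(1.3) − log Q = 0.1139 − (0.8446) = -0.7307; [Sn²⁺] = 10^(-0.7307) ≈ 0.19 M.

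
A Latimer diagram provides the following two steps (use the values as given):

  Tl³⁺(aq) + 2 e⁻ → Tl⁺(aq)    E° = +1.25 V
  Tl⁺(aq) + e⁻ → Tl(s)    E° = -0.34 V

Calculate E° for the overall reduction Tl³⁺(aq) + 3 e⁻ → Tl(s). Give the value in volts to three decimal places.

Since ΔG° = −nFE° is additive over sequential reductions, n₃E°₃ = n₁E°₁ + n₂E°₂.
E°₃ = (2×+1.25 + 1×-0.34) / 3 = (+2.160) / 3 = +0.720 V.

+0.720 V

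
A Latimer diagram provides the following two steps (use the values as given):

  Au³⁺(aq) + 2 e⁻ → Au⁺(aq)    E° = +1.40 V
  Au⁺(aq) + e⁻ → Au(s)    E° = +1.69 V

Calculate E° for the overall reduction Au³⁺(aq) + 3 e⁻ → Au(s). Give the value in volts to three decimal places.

Standard free energies of sequential steps add: ΔG°₃ = ΔG°₁ + ΔG°₂, so n₃E°₃ = n₁E°₁ + n₂E°₂.
E°₃ = (2×+1.40 + 1×+1.69) / 3 = (+4.490) / 3 = +1.497 V.
E° values themselves are not directly additive — weighting by electron count is essential.

+1.497 V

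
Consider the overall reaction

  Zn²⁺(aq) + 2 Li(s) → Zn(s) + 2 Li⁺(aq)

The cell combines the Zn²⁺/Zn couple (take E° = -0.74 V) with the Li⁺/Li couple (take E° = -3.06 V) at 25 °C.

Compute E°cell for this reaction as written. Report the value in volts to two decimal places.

+2.32 V

The Zn²⁺/Zn couple has the higher reduction potential, so it is the cathode; Li⁺/Li is oxidised at the anode.
E°cell = E°(cathode) − E°(anode) = (-0.74) − (-3.06) = +2.32 V.
Since E°cell > 0, the reaction is spontaneous under standard conditions.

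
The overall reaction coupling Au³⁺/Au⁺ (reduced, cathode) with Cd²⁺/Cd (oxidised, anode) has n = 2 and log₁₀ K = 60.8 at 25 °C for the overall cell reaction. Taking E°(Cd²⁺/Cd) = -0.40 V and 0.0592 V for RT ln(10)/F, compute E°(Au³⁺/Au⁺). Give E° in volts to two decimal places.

+1.40 V

E°cell = (0.0592/n)·log K = (0.0592/2)(60.8) = +1.800 V.
Since Au³⁺/Au⁺ is the cathode and Cd²⁺/Cd the anode, E°cell = E°(Au³⁺/Au⁺) − E°(Cd²⁺/Cd).
So E°(Au³⁺/Au⁺) = E°cell + E°(Cd²⁺/Cd) = +1.800 + (-0.40) = +1.40 V.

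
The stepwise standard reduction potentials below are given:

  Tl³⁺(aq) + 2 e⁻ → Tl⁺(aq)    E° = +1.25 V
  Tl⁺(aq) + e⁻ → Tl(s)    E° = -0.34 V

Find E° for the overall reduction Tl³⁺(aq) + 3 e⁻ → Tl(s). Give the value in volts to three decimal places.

+0.720 V

Since ΔG° = −nFE° is additive over sequential reductions, n₃E°₃ = n₁E°₁ + n₂E°₂.
E°₃ = (2×+1.25 + 1×-0.34) / 3 = (+2.160) / 3 = +0.720 V.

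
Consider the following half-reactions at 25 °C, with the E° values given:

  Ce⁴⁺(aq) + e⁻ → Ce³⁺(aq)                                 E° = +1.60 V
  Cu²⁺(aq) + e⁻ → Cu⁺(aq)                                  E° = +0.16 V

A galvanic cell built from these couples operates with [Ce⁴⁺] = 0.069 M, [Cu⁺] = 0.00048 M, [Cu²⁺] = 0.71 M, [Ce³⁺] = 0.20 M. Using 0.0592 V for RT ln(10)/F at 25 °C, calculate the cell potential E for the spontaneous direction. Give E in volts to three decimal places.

Ce⁴⁺/Ce³⁺ is the cathode (higher E°), Cu²⁺/Cu⁺ the anode: E°cell = +1.60 − (+0.16) = +1.44 V, n = 1.
Overall: Ce⁴⁺(aq) + Cu⁺(aq) → Ce³⁺(aq) + Cu²⁺(aq)
Q = [Ce³⁺]·[Cu²⁺] / ([Ce⁴⁺]·[Cu⁺]); log Q = 3.632.
E = E° − (0.0592/n) log Q = +1.44 − (0.0592/1)(3.632) = +1.225 V.

+1.225 V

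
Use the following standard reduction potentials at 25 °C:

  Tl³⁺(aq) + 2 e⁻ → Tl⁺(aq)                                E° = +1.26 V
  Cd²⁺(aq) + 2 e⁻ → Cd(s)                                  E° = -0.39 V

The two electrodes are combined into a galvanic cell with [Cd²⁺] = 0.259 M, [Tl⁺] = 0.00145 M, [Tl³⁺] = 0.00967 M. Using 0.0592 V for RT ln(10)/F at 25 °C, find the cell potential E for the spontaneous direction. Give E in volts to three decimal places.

Tl³⁺/Tl⁺ is the cathode (higher E°), Cd²⁺/Cd the anode: E°cell = +1.26 − (-0.39) = +1.65 V, n = 2.
Overall: Tl³⁺(aq) + Cd(s) → Tl⁺(aq) + Cd²⁺(aq)
Q = [Tl⁺]·[Cd²⁺] / ([Tl³⁺]); log Q = -1.411.
E = E° − (0.0592/n) log Q = +1.65 − (0.0592/2)(-1.411) = +1.692 V.

+1.692 V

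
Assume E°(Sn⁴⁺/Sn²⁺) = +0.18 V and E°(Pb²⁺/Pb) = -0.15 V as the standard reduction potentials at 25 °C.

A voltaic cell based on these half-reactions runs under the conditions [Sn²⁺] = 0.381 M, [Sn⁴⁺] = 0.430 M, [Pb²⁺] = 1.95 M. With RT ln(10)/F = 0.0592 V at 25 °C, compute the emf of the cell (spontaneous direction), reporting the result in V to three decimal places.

Sn⁴⁺/Sn²⁺ is the cathode (higher E°), Pb²⁺/Pb the anode: E°cell = +0.18 − (-0.15) = +0.33 V, n = 2.
Overall: Sn⁴⁺(aq) + Pb(s) → Sn²⁺(aq) + Pb²⁺(aq)
Q = [Sn²⁺]·[Pb²⁺] / ([Sn⁴⁺]); log Q = 0.237.
E = E° − (0.0592/n) log Q = +0.33 − (0.0592/2)(0.237) = +0.323 V.

+0.323 V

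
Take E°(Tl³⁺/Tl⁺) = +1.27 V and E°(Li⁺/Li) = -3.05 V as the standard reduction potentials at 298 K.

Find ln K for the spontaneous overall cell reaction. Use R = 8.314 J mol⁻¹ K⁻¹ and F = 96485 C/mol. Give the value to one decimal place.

336.5

Cathode: Tl³⁺/Tl⁺; anode: Li⁺/Li. E°cell = (+1.27) − (-3.05) = +4.32 V, with n = 2.
ΔG° = −nFE° = −RT ln K, so ln K = nFE°/(RT) = (2)(96485)(+4.32) / ((8.314)(298)) = 336.471.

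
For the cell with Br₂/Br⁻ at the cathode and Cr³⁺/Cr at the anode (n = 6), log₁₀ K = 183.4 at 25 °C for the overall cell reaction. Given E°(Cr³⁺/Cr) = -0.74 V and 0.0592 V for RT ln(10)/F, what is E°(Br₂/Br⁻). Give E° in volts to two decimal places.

E°cell = (0.0592/n)·log K = (0.0592/6)(183.4) = +1.810 V.
Since Br₂/Br⁻ is the cathode and Cr³⁺/Cr the anode, E°cell = E°(Br₂/Br⁻) − E°(Cr³⁺/Cr).
So E°(Br₂/Br⁻) = E°cell + E°(Cr³⁺/Cr) = +1.810 + (-0.74) = +1.07 V.

+1.07 V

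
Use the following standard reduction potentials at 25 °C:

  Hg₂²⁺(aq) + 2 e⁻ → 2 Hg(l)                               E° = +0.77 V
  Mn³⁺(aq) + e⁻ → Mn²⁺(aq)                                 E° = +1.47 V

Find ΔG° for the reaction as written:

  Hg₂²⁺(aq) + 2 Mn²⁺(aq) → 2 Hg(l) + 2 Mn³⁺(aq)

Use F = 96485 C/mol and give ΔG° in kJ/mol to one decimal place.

+135.1 kJ/mol

As written, Hg₂²⁺/Hg is reduced (cathode) and Mn³⁺/Mn²⁺ is oxidised (anode), so E°cell = (+0.77) − (+1.47) = -0.70 V.
Balancing electrons gives n = 2.
ΔG° = −nFE° = −(2)(96485)(-0.70) = 135,079 J = +135.1 kJ/mol.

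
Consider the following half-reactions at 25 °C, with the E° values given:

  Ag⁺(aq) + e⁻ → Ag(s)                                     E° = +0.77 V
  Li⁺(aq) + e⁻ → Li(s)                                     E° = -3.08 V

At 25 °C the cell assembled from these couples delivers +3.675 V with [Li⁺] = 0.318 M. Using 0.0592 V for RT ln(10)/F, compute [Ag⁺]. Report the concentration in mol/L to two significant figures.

0.00035 M

Ag⁺/Ag is the cathode, Li⁺/Li the anode: E°cell = +3.85 V, n = 1.
Overall reaction: Ag⁺(aq) + Li(s) → Ag(s) + Li⁺(aq); Q = [Li⁺]^1/[Ag⁺]^1.
From E = E° − (0.0592/n) log Q: log Q = (E° − E)·n/0.0592 = (+3.85 − (+3.675))·1/0.0592 = 2.9561.
So 1·log[Ag⁺] = 1·log(0.318) − log Q = -0.4976 − (2.9561) = -3.4537; [Ag⁺] = 10^(-3.4537) ≈ 0.00035 M.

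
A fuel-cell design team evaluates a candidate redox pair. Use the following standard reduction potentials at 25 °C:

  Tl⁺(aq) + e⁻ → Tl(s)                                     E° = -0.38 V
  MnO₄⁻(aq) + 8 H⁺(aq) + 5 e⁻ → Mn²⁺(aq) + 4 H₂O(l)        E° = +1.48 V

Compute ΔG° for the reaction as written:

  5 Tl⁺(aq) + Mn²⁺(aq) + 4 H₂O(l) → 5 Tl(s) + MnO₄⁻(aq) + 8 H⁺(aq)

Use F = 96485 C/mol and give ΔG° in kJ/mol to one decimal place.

+897.3 kJ/mol

As written, Tl⁺/Tl is reduced (cathode) and MnO₄⁻/Mn²⁺ is oxidised (anode), so E°cell = (-0.38) − (+1.48) = -1.86 V.
Balancing electrons gives n = 5.
ΔG° = −nFE° = −(5)(96485)(-1.86) = 897,310 J = +897.3 kJ/mol.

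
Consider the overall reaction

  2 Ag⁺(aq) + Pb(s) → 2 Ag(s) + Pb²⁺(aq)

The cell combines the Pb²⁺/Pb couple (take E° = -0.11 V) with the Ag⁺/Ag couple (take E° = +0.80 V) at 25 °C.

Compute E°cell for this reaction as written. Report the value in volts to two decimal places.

The Ag⁺/Ag couple has the higher reduction potential, so it is the cathode; Pb²⁺/Pb is oxidised at the anode.
E°cell = E°(cathode) − E°(anode) = (+0.80) − (-0.11) = +0.91 V.

+0.91 V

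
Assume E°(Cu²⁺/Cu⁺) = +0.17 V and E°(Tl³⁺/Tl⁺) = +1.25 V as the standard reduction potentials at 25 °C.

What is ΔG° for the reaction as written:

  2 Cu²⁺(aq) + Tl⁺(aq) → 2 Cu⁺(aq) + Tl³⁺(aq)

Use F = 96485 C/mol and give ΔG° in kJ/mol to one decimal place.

As written, Cu²⁺/Cu⁺ is reduced (cathode) and Tl³⁺/Tl⁺ is oxidised (anode), so E°cell = (+0.17) − (+1.25) = -1.08 V.
Balancing electrons gives n = 2.
ΔG° = −nFE° = −(2)(96485)(-1.08) = 208,408 J = +208.4 kJ/mol.

+208.4 kJ/mol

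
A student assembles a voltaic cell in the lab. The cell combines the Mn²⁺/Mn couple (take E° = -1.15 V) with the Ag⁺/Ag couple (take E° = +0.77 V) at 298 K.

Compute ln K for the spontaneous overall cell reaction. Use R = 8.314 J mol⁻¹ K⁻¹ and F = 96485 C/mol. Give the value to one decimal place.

Cathode: Ag⁺/Ag; anode: Mn²⁺/Mn. E°cell = (+0.77) − (-1.15) = +1.92 V, with n = 2.
ΔG° = −nFE° = −RT ln K, so ln K = nFE°/(RT) = (2)(96485)(+1.92) / ((8.314)(298)) = 149.543.

149.5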